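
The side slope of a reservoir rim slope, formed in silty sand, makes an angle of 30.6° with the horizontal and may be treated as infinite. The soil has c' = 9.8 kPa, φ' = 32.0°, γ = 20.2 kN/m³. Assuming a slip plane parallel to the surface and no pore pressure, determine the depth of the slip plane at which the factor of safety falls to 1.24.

Setting FS = 1.24 in FS = [c' + γz cos²β tanφ'] / [γz sinβ cosβ] and solving for z:
z = c' / [γ cosβ (FS·sinβ − cosβ·tanφ')]
  = 9.8 / [20.2·cos30.6°·(1.24·sin30.6° − cos30.6°·tan32.0°)]
  = 9.8 / [20.2·0.8607·(1.24·0.5090 − 0.8607·0.6249)]
  = 9.8 / 1.6233 = 6.037 m

z = 6.04 m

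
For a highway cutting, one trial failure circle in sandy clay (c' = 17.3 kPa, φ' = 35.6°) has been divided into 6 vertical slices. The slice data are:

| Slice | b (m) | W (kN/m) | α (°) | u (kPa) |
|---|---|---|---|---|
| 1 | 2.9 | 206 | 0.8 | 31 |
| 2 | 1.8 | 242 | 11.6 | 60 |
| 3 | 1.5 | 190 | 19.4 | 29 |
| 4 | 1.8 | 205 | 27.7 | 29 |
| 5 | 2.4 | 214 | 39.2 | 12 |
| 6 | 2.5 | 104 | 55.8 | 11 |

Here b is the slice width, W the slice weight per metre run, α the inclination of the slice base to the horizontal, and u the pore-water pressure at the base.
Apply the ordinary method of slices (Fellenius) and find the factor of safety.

Ordinary method of slices: FS = Σ[c'·Δl_i + (W_i cosα_i − u_i·Δl_i)·tanφ'] / Σ W_i sinα_i, with Δl_i = b_i / cosα_i.
Slice 1: Δl = 2.9/cos0.8° = 2.900 m; N'_1 = 206·cos0.8° − 31·2.900 = 116.1; c'Δl = 50.17; W sinα = 2.9
Slice 2: Δl = 1.8/cos11.6° = 1.838 m; N'_2 = 242·cos11.6° − 60·1.838 = 126.8; c'Δl = 31.79; W sinα = 48.7
Slice 3: Δl = 1.5/cos19.4° = 1.590 m; N'_3 = 190·cos19.4° − 29·1.590 = 133.1; c'Δl = 27.51; W sinα = 63.1
Slice 4: Δl = 1.8/cos27.7° = 2.033 m; N'_4 = 205·cos27.7° − 29·2.033 = 122.5; c'Δl = 35.17; W sinα = 95.3
Slice 5: Δl = 2.4/cos39.2° = 3.097 m; N'_5 = 214·cos39.2° − 12·3.097 = 128.7; c'Δl = 53.58; W sinα = 135.3
Slice 6: Δl = 2.5/cos55.8° = 4.448 m; N'_6 = 104·cos55.8° − 11·4.448 = 9.5; c'Δl = 76.95; W sinα = 86.0
Σc'Δl = 275.2 kN/m; ΣN' = 636.7 kN/m; ΣW sinα = 431.2 kN/m
Resisting = 275.2 + 636.7·tan35.6° = 275.2 + 455.9 = 731.0 kN/m
FS = 731.0 / 431.2 = 1.695

FS = 1.70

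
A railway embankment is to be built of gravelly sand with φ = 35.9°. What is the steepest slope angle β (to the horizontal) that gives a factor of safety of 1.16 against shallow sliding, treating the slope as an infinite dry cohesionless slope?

For an infinite dry cohesionless slope FS = tanφ/tanβ, so tanβ = tanφ / FS.
tanβ = tan35.9° / 1.16 = 0.7239 / 1.16 = 0.6240
β = arctan(0.6240) = 31.97°

β = 32.0°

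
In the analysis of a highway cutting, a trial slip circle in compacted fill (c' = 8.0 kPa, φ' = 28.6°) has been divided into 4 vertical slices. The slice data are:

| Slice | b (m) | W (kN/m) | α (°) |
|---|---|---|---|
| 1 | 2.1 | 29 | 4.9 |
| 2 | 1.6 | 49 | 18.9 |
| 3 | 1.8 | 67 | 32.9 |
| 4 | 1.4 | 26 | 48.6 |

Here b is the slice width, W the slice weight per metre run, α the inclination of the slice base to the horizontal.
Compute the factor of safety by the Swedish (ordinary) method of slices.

Ordinary method of slices: FS = Σ[c'·Δl_i + (W_i cosα_i)·tanφ'] / Σ W_i sinα_i, with Δl_i = b_i / cosα_i.
Slice 1: Δl = 2.1/cos4.9° = 2.108 m; N'_1 = 29·cos4.9° = 28.9; c'Δl = 16.86; W sinα = 2.5
Slice 2: Δl = 1.6/cos18.9° = 1.691 m; N'_2 = 49·cos18.9° = 46.4; c'Δl = 13.53; W sinα = 15.9
Slice 3: Δl = 1.8/cos32.9° = 2.144 m; N'_3 = 67·cos32.9° = 56.3; c'Δl = 17.15; W sinα = 36.4
Slice 4: Δl = 1.4/cos48.6° = 2.117 m; N'_4 = 26·cos48.6° = 17.2; c'Δl = 16.94; W sinα = 19.5
Σc'Δl = 64.5 kN/m; ΣN' = 148.7 kN/m; ΣW sinα = 74.2 kN/m
Resisting = 64.5 + 148.7·tan28.6° = 64.5 + 81.1 = 145.6 kN/m
FS = 145.6 / 74.2 = 1.960

FS = 1.96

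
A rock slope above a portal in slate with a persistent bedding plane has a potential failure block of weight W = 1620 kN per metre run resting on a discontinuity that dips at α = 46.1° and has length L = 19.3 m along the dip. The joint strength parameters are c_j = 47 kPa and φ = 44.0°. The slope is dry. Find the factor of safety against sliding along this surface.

FS = 1.71

Resolving the block weight along and normal to the plane and applying the Mohr–Coulomb strength on the joint:
N' = W cosα = 1620·cos46.1° = 1123.3 kN/m
Driving force T = W sinα = 1620·sin46.1° = 1167.3 kN/m
Resisting force R = c_j·L + N'·tanφ = 47·19.3 + 1123.3·tan44.0° = 907.1 + 1084.8 = 1991.9 kN/m
FS = R / T = 1991.9 / 1167.3 = 1.706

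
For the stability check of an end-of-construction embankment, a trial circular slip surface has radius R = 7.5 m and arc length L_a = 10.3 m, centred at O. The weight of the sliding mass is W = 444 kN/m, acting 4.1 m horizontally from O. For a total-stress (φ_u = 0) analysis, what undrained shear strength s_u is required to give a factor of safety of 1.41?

FS = s_u·L_a·R / (W·d), so s_u = FS·W·d / (L_a·R).
s_u = 1.41·444·4.1 / (10.30·7.5) = 2566.8 / 77.25 = 33.23 kPa

s_u = 33.2 kPa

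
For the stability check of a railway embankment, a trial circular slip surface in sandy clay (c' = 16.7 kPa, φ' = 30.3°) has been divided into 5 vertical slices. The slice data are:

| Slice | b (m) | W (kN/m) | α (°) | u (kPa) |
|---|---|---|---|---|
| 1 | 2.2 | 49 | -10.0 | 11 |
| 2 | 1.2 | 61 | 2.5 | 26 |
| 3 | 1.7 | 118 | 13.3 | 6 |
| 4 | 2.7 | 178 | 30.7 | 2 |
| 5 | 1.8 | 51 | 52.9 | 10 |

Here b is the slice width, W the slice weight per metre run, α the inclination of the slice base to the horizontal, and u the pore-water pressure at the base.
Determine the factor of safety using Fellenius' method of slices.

FS = 2.40

Ordinary method of slices: FS = Σ[c'·Δl_i + (W_i cosα_i − u_i·Δl_i)·tanφ'] / Σ W_i sinα_i, with Δl_i = b_i / cosα_i.
Slice 1: Δl = 2.2/cos(-10.0°) = 2.234 m; N'_1 = 49·cos(-10.0°) − 11·2.234 = 23.7; c'Δl = 37.31; W sinα = -8.5
Slice 2: Δl = 1.2/cos2.5° = 1.201 m; N'_2 = 61·cos2.5° − 26·1.201 = 29.7; c'Δl = 20.06; W sinα = 2.7
Slice 3: Δl = 1.7/cos13.3° = 1.747 m; N'_3 = 118·cos13.3° − 6·1.747 = 104.4; c'Δl = 29.17; W sinα = 27.1
Slice 4: Δl = 2.7/cos30.7° = 3.140 m; N'_4 = 178·cos30.7° − 2·3.140 = 146.8; c'Δl = 52.44; W sinα = 90.9
Slice 5: Δl = 1.8/cos52.9° = 2.984 m; N'_5 = 51·cos52.9° − 10·2.984 = 0.9; c'Δl = 49.83; W sinα = 40.7
Σc'Δl = 188.8 kN/m; ΣN' = 305.4 kN/m; ΣW sinα = 152.9 kN/m
Resisting = 188.8 + 305.4·tan30.3° = 188.8 + 178.5 = 367.3 kN/m
FS = 367.3 / 152.9 = 2.403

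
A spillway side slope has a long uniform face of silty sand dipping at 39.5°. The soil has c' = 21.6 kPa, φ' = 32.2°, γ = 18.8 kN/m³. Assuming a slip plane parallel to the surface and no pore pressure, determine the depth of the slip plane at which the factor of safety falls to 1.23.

z = 5.02 m

Setting FS = 1.23 in FS = [c' + γz cos²β tanφ'] / [γz sinβ cosβ] and solving for z:
z = c' / [γ cosβ (FS·sinβ − cosβ·tanφ')]
  = 21.6 / [18.8·cos39.5°·(1.23·sin39.5° − cos39.5°·tan32.2°)]
  = 21.6 / [18.8·0.7716·(1.23·0.6361 − 0.7716·0.6297)]
  = 21.6 / 4.3006 = 5.023 m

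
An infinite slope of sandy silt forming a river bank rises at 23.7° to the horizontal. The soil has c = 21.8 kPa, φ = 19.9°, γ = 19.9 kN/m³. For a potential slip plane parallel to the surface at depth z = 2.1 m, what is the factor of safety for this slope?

FS = 2.24

For an infinite slope with a slip plane parallel to the surface (no pore pressure): FS = [c + γz cos²β tanφ] / [γz sinβ cosβ].
γz = 19.9·2.1 = 41.79 kN/m²
Numerator = 21.8 + 41.79·cos²23.7°·tan19.9° = 21.8 + 41.79·0.8384·0.3620 = 34.484 kPa
Denominator = 41.79·sin23.7°·cos23.7° = 41.79·0.4019·0.9157 = 15.381 kPa
FS = 34.484 / 15.381 = 2.242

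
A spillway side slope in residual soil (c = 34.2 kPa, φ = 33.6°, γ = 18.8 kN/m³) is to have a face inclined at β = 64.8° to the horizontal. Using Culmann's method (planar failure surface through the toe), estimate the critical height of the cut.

H_c = 37.92 m

Culmann's analysis gives the critical failure plane at α_cr = (β + φ)/2 = (64.8 + 33.6)/2 = 49.2°, and the critical height
H_c = (4c/γ) · sinβ cosφ / [1 − cos(β − φ)]
    = (4·34.2/18.8) · sin64.8°·cos33.6° / [1 − cos(31.2°)]
    = 7.277 · 0.9048·0.8329 / [1 − 0.8554]
    = 7.277 · 0.7536 / 0.1446
    = 37.92 m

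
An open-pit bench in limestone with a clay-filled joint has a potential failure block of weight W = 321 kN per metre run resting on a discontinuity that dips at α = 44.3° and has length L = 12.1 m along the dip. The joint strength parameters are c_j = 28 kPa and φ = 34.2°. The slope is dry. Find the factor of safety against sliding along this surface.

FS = 2.21

Resolving the block weight along and normal to the plane and applying the Mohr–Coulomb strength on the joint:
N' = W cosα = 321·cos44.3° = 229.7 kN/m
Driving force T = W sinα = 321·sin44.3° = 224.2 kN/m
Resisting force R = c_j·L + N'·tanφ = 28·12.1 + 229.7·tan34.2° = 338.8 + 156.1 = 494.9 kN/m
FS = R / T = 494.9 / 224.2 = 2.208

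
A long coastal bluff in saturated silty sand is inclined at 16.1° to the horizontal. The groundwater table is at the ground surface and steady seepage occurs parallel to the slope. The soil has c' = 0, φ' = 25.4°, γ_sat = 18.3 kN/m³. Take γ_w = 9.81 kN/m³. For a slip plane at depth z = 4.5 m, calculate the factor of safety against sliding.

With seepage parallel to the slope and the water table at the surface, the effective normal stress on the slip plane uses the buoyant unit weight γ' = γ_sat − γ_w while the driving shear stress uses γ_sat:
FS = [c' + γ' z cos²β tanφ'] / [γ_sat z sinβ cosβ]
(For c' = 0 this reduces to FS = (γ'/γ_sat)·tanφ'/tanβ.)
γ' = 18.3 − 9.81 = 8.49 kN/m³
Numerator = 0.0 + 8.49·4.5·cos²16.1°·tan25.4° = 0.0 + 8.49·4.5·0.9231·0.4748 = 16.746 kPa
Denominator = 18.3·4.5·sin16.1°·cos16.1° = 18.3·4.5·0.2773·0.9608 = 21.941 kPa
FS = 16.746 / 21.941 = 0.763

FS = 0.76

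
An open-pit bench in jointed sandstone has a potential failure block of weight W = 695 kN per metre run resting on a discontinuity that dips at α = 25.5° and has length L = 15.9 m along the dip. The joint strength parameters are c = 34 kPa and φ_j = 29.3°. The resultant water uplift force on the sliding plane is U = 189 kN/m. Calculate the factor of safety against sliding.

Resolving the block weight along and normal to the plane and applying the Mohr–Coulomb strength on the joint:
N' = W cosα − U = 695·cos25.5° − 189 = 438.3 kN/m
Driving force T = W sinα = 695·sin25.5° = 299.2 kN/m
Resisting force R = c·L + N'·tanφ_j = 34·15.9 + 438.3·tan29.3° = 540.6 + 246.0 = 786.6 kN/m
FS = R / T = 786.6 / 299.2 = 2.629

FS = 2.63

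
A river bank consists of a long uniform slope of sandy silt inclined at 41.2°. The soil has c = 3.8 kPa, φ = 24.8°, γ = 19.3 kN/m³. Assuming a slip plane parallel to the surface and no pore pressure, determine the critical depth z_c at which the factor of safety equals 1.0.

Setting FS = 1.00 in FS = [c + γz cos²β tanφ] / [γz sinβ cosβ] and solving for z:
z = c / [γ cosβ (FS·sinβ − cosβ·tanφ)]
  = 3.8 / [19.3·cos41.2°·(1.00·sin41.2° − cos41.2°·tan24.8°)]
  = 3.8 / [19.3·0.7524·(1.00·0.6587 − 0.7524·0.4621)]
  = 3.8 / 4.5166 = 0.841 m

z_c = 0.84 m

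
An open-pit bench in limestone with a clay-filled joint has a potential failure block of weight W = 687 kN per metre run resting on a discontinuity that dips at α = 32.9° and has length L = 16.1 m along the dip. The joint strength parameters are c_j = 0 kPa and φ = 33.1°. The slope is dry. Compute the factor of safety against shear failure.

Resolving the block weight along and normal to the plane and applying the Mohr–Coulomb strength on the joint:
N' = W cosα = 687·cos32.9° = 576.8 kN/m
Driving force T = W sinα = 687·sin32.9° = 373.2 kN/m
Resisting force R = c_j·L + N'·tanφ = 0·16.1 + 576.8·tan33.1° = 0.0 + 376.0 = 376.0 kN/m
FS = R / T = 376.0 / 373.2 = 1.008

FS = 1.01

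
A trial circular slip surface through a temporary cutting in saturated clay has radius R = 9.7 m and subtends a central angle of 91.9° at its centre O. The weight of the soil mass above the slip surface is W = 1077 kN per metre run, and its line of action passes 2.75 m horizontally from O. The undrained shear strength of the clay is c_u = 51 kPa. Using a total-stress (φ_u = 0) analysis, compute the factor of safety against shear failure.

FS = 2.60

Taking moments about the centre O, the resisting moment is provided by the undrained shear strength acting along the arc:
Arc length L_a = R·θ = 9.7·(91.9°·π/180) = 9.7·1.6040 = 15.56 m
M_R = c_u·L_a·R = 51·15.56·9.7 = 7696.7 kN·m/m
M_D = W·d = 1077·2.75 = 2961.8 kN·m/m
FS = M_R / M_D = 7696.7 / 2961.8 = 2.599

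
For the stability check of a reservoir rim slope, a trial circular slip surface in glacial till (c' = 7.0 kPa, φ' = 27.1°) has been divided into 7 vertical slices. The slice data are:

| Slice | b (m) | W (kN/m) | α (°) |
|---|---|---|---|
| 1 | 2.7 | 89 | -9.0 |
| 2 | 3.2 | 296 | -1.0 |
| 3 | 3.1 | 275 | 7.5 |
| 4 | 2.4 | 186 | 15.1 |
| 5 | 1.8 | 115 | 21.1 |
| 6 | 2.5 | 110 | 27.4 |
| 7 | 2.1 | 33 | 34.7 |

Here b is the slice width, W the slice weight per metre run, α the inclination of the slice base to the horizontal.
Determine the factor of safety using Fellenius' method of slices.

FS = 3.85

Ordinary method of slices: FS = Σ[c'·Δl_i + (W_i cosα_i)·tanφ'] / Σ W_i sinα_i, with Δl_i = b_i / cosα_i.
Slice 1: Δl = 2.7/cos(-9.0°) = 2.734 m; N'_1 = 89·cos(-9.0°) = 87.9; c'Δl = 19.14; W sinα = -13.9
Slice 2: Δl = 3.2/cos(-1.0°) = 3.200 m; N'_2 = 296·cos(-1.0°) = 296.0; c'Δl = 22.40; W sinα = -5.2
Slice 3: Δl = 3.1/cos7.5° = 3.127 m; N'_3 = 275·cos7.5° = 272.6; c'Δl = 21.89; W sinα = 35.9
Slice 4: Δl = 2.4/cos15.1° = 2.486 m; N'_4 = 186·cos15.1° = 179.6; c'Δl = 17.40; W sinα = 48.5
Slice 5: Δl = 1.8/cos21.1° = 1.929 m; N'_5 = 115·cos21.1° = 107.3; c'Δl = 13.51; W sinα = 41.4
Slice 6: Δl = 2.5/cos27.4° = 2.816 m; N'_6 = 110·cos27.4° = 97.7; c'Δl = 19.71; W sinα = 50.6
Slice 7: Δl = 2.1/cos34.7° = 2.554 m; N'_7 = 33·cos34.7° = 27.1; c'Δl = 17.88; W sinα = 18.8
Σc'Δl = 131.9 kN/m; ΣN' = 1068.2 kN/m; ΣW sinα = 176.1 kN/m
Resisting = 131.9 + 1068.2·tan27.1° = 131.9 + 546.6 = 678.5 kN/m
FS = 678.5 / 176.1 = 3.854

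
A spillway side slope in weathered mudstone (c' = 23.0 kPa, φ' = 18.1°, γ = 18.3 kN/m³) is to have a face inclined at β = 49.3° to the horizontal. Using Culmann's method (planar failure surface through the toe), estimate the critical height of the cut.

Culmann's analysis gives the critical failure plane at α_cr = (β + φ')/2 = (49.3 + 18.1)/2 = 33.7°, and the critical height
H_c = (4c'/γ) · sinβ cosφ' / [1 − cos(β − φ')]
    = (4·23.0/18.3) · sin49.3°·cos18.1° / [1 − cos(31.2°)]
    = 5.027 · 0.7581·0.9505 / [1 − 0.8554]
    = 5.027 · 0.7206 / 0.1446
    = 25.05 m

H_c = 25.05 m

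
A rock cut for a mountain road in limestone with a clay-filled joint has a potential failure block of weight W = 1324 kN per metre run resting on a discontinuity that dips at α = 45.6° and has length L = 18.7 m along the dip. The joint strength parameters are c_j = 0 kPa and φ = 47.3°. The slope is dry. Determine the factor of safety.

FS = 1.06

Resolving the block weight along and normal to the plane and applying the Mohr–Coulomb strength on the joint:
N' = W cosα = 1324·cos45.6° = 926.4 kN/m
Driving force T = W sinα = 1324·sin45.6° = 946.0 kN/m
Resisting force R = c_j·L + N'·tanφ = 0·18.7 + 926.4·tan47.3° = 0.0 + 1003.9 = 1003.9 kN/m
FS = R / T = 1003.9 / 946.0 = 1.061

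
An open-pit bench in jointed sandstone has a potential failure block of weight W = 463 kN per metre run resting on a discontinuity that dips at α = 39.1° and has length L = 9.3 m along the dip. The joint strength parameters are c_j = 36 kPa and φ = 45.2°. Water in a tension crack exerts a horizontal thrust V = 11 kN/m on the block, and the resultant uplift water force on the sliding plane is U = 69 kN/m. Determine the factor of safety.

FS = 2.06

Resolving the block weight along and normal to the plane and applying the Mohr–Coulomb strength on the joint:
N' = W cosα − U − V sinα = 463·cos39.1° − 69 − 11·sin39.1° = 283.4 kN/m
Driving force T = W sinα + V cosα = 463·sin39.1° + 11·cos39.1° = 300.5 kN/m
Resisting force R = c_j·L + N'·tanφ = 36·9.3 + 283.4·tan45.2° = 334.8 + 285.4 = 620.2 kN/m
FS = R / T = 620.2 / 300.5 = 2.063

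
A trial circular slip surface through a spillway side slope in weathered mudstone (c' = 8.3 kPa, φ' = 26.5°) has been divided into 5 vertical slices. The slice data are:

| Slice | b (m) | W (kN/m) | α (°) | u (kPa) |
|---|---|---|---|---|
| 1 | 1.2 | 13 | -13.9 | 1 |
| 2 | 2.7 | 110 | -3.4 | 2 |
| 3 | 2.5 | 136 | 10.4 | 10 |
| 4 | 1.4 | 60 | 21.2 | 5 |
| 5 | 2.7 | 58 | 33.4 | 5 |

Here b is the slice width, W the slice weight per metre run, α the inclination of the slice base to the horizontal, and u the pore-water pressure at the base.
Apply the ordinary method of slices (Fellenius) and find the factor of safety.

Ordinary method of slices: FS = Σ[c'·Δl_i + (W_i cosα_i − u_i·Δl_i)·tanφ'] / Σ W_i sinα_i, with Δl_i = b_i / cosα_i.
Slice 1: Δl = 1.2/cos(-13.9°) = 1.236 m; N'_1 = 13·cos(-13.9°) − 1·1.236 = 11.4; c'Δl = 10.26; W sinα = -3.1
Slice 2: Δl = 2.7/cos(-3.4°) = 2.705 m; N'_2 = 110·cos(-3.4°) − 2·2.705 = 104.4; c'Δl = 22.45; W sinα = -6.5
Slice 3: Δl = 2.5/cos10.4° = 2.542 m; N'_3 = 136·cos10.4° − 10·2.542 = 108.3; c'Δl = 21.10; W sinα = 24.6
Slice 4: Δl = 1.4/cos21.2° = 1.502 m; N'_4 = 60·cos21.2° − 5·1.502 = 48.4; c'Δl = 12.46; W sinα = 21.7
Slice 5: Δl = 2.7/cos33.4° = 3.234 m; N'_5 = 58·cos33.4° − 5·3.234 = 32.3; c'Δl = 26.84; W sinα = 31.9
Σc'Δl = 93.1 kN/m; ΣN' = 304.8 kN/m; ΣW sinα = 68.5 kN/m
Resisting = 93.1 + 304.8·tan26.5° = 93.1 + 152.0 = 245.1 kN/m
FS = 245.1 / 68.5 = 3.576

FS = 3.58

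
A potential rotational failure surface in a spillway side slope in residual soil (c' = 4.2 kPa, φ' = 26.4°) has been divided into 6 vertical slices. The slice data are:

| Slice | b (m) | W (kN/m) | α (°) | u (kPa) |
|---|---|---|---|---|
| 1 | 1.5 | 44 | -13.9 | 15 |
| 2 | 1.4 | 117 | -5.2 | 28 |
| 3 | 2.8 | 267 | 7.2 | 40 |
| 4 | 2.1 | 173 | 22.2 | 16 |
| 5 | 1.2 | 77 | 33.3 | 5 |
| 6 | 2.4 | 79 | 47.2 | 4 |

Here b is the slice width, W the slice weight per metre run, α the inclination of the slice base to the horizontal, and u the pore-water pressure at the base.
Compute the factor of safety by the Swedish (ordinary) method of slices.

FS = 1.62

Ordinary method of slices: FS = Σ[c'·Δl_i + (W_i cosα_i − u_i·Δl_i)·tanφ'] / Σ W_i sinα_i, with Δl_i = b_i / cosα_i.
Slice 1: Δl = 1.5/cos(-13.9°) = 1.545 m; N'_1 = 44·cos(-13.9°) − 15·1.545 = 19.5; c'Δl = 6.49; W sinα = -10.6
Slice 2: Δl = 1.4/cos(-5.2°) = 1.406 m; N'_2 = 117·cos(-5.2°) − 28·1.406 = 77.2; c'Δl = 5.90; W sinα = -10.6
Slice 3: Δl = 2.8/cos7.2° = 2.822 m; N'_3 = 267·cos7.2° − 40·2.822 = 152.0; c'Δl = 11.85; W sinα = 33.5
Slice 4: Δl = 2.1/cos22.2° = 2.268 m; N'_4 = 173·cos22.2° − 16·2.268 = 123.9; c'Δl = 9.53; W sinα = 65.4
Slice 5: Δl = 1.2/cos33.3° = 1.436 m; N'_5 = 77·cos33.3° − 5·1.436 = 57.2; c'Δl = 6.03; W sinα = 42.3
Slice 6: Δl = 2.4/cos47.2° = 3.532 m; N'_6 = 79·cos47.2° − 4·3.532 = 39.5; c'Δl = 14.84; W sinα = 58.0
Σc'Δl = 54.6 kN/m; ΣN' = 469.3 kN/m; ΣW sinα = 177.9 kN/m
Resisting = 54.6 + 469.3·tan26.4° = 54.6 + 233.0 = 287.6 kN/m
FS = 287.6 / 177.9 = 1.617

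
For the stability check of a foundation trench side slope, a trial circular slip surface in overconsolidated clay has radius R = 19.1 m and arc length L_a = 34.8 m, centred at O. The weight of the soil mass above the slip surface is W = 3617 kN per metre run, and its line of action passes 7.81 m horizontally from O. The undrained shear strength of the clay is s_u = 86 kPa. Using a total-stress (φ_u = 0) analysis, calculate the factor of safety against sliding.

Taking moments about the centre O, the resisting moment is provided by the undrained shear strength acting along the arc:
M_R = s_u·L_a·R = 86·34.80·19.1 = 57162.5 kN·m/m
M_D = W·d = 3617·7.81 = 28248.8 kN·m/m
FS = M_R / M_D = 57162.5 / 28248.8 = 2.024

FS = 2.02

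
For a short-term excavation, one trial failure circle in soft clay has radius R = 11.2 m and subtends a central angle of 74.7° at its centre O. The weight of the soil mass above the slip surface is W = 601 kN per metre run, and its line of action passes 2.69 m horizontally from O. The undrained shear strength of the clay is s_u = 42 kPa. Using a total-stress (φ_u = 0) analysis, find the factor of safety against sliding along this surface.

FS = 4.25

Taking moments about the centre O, the resisting moment is provided by the undrained shear strength acting along the arc:
Arc length L_a = R·θ = 11.2·(74.7°·π/180) = 11.2·1.3038 = 14.60 m
M_R = s_u·L_a·R = 42·14.60·11.2 = 6868.8 kN·m/m
M_D = W·d = 601·2.69 = 1616.7 kN·m/m
FS = M_R / M_D = 6868.8 / 1616.7 = 4.249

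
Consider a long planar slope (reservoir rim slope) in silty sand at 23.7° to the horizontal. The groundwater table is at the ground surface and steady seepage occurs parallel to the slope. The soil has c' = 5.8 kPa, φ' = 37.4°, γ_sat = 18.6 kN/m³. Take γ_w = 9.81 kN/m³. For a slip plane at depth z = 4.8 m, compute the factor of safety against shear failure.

With seepage parallel to the slope and the water table at the surface, the effective normal stress on the slip plane uses the buoyant unit weight γ' = γ_sat − γ_w while the driving shear stress uses γ_sat:
FS = [c' + γ' z cos²β tanφ'] / [γ_sat z sinβ cosβ]
γ' = 18.6 − 9.81 = 8.79 kN/m³
Numerator = 5.8 + 8.79·4.8·cos²23.7°·tan37.4° = 5.8 + 8.79·4.8·0.8384·0.7646 = 32.847 kPa
Denominator = 18.6·4.8·sin23.7°·cos23.7° = 18.6·4.8·0.4019·0.9157 = 32.859 kPa
FS = 32.847 / 32.859 = 1.000

FS = 1.00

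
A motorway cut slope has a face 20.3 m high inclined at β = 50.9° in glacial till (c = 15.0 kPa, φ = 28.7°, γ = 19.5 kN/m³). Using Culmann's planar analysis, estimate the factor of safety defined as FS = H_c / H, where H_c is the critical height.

H_c = (4c/γ) · sinβ cosφ / [1 − cos(β − φ)]
    = (4·15.0/19.5) · sin50.9°·cos28.7° / [1 − cos22.2°]
    = 3.077 · 0.6807 / 0.0741 = 28.25 m
FS = H_c / H = 28.25 / 20.3 = 1.392

FS = 1.39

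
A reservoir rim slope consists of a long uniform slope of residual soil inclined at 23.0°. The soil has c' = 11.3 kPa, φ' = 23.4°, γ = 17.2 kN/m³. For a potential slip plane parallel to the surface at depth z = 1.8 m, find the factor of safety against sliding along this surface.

FS = 2.03

For an infinite slope with a slip plane parallel to the surface (no pore pressure): FS = [c' + γz cos²β tanφ'] / [γz sinβ cosβ].
γz = 17.2·1.8 = 30.96 kN/m²
Numerator = 11.3 + 30.96·cos²23.0°·tan23.4° = 11.3 + 30.96·0.8473·0.4327 = 22.652 kPa
Denominator = 30.96·sin23.0°·cos23.0° = 30.96·0.3907·0.9205 = 11.135 kPa
FS = 22.652 / 11.135 = 2.034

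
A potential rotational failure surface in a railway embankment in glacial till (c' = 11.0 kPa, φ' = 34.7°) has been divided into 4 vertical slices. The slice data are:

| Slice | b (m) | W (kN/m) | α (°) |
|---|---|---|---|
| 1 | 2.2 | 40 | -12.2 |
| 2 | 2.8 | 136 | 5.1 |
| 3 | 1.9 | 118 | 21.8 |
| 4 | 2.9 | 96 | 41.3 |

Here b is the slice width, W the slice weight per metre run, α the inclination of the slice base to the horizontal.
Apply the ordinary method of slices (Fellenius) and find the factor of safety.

Ordinary method of slices: FS = Σ[c'·Δl_i + (W_i cosα_i)·tanφ'] / Σ W_i sinα_i, with Δl_i = b_i / cosα_i.
Slice 1: Δl = 2.2/cos(-12.2°) = 2.251 m; N'_1 = 40·cos(-12.2°) = 39.1; c'Δl = 24.76; W sinα = -8.5
Slice 2: Δl = 2.8/cos5.1° = 2.811 m; N'_2 = 136·cos5.1° = 135.5; c'Δl = 30.92; W sinα = 12.1
Slice 3: Δl = 1.9/cos21.8° = 2.046 m; N'_3 = 118·cos21.8° = 109.6; c'Δl = 22.51; W sinα = 43.8
Slice 4: Δl = 2.9/cos41.3° = 3.860 m; N'_4 = 96·cos41.3° = 72.1; c'Δl = 42.46; W sinα = 63.4
Σc'Δl = 120.7 kN/m; ΣN' = 356.2 kN/m; ΣW sinα = 110.8 kN/m
Resisting = 120.7 + 356.2·tan34.7° = 120.7 + 246.7 = 367.3 kN/m
FS = 367.3 / 110.8 = 3.315

FS = 3.31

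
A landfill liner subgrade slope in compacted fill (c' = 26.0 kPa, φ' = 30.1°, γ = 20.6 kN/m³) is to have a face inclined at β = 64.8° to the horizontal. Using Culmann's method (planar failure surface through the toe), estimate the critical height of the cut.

Culmann's analysis gives the critical failure plane at α_cr = (β + φ')/2 = (64.8 + 30.1)/2 = 47.5°, and the critical height
H_c = (4c'/γ) · sinβ cosφ' / [1 − cos(β − φ')]
    = (4·26.0/20.6) · sin64.8°·cos30.1° / [1 − cos(34.7°)]
    = 5.049 · 0.9048·0.8652 / [1 − 0.8221]
    = 5.049 · 0.7828 / 0.1779
    = 22.22 m

H_c = 22.22 m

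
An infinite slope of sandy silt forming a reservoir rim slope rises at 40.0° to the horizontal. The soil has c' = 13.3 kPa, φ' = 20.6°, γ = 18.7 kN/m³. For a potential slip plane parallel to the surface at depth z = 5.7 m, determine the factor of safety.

FS = 0.70

For an infinite slope with a slip plane parallel to the surface (no pore pressure): FS = [c' + γz cos²β tanφ'] / [γz sinβ cosβ].
γz = 18.7·5.7 = 106.59 kN/m²
Numerator = 13.3 + 106.59·cos²40.0°·tan20.6° = 13.3 + 106.59·0.5868·0.3759 = 36.811 kPa
Denominator = 106.59·sin40.0°·cos40.0° = 106.59·0.6428·0.7660 = 52.485 kPa
FS = 36.811 / 52.485 = 0.701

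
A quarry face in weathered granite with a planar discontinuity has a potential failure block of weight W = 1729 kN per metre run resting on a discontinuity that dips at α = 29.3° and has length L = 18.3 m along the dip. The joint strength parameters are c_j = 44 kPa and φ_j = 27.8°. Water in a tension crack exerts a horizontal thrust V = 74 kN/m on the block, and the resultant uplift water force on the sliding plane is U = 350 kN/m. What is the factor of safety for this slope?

FS = 1.53

Resolving the block weight along and normal to the plane and applying the Mohr–Coulomb strength on the joint:
N' = W cosα − U − V sinα = 1729·cos29.3° − 350 − 74·sin29.3° = 1121.6 kN/m
Driving force T = W sinα + V cosα = 1729·sin29.3° + 74·cos29.3° = 910.7 kN/m
Resisting force R = c_j·L + N'·tanφ_j = 44·18.3 + 1121.6·tan27.8° = 805.2 + 591.3 = 1396.5 kN/m
FS = R / T = 1396.5 / 910.7 = 1.534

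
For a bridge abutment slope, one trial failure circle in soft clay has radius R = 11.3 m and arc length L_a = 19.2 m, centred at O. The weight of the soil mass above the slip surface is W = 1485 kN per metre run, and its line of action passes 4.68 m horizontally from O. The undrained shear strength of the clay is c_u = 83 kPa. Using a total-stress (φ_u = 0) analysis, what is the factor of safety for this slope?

FS = 2.59

Taking moments about the centre O, the resisting moment is provided by the undrained shear strength acting along the arc:
M_R = c_u·L_a·R = 83·19.20·11.3 = 18007.7 kN·m/m
M_D = W·d = 1485·4.68 = 6949.8 kN·m/m
FS = M_R / M_D = 18007.7 / 6949.8 = 2.591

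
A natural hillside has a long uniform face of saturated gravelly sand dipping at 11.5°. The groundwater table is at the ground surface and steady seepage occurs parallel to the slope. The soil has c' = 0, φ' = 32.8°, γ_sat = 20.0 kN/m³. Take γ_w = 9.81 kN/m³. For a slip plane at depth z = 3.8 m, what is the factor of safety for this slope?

With seepage parallel to the slope and the water table at the surface, the effective normal stress on the slip plane uses the buoyant unit weight γ' = γ_sat − γ_w while the driving shear stress uses γ_sat:
FS = [c' + γ' z cos²β tanφ'] / [γ_sat z sinβ cosβ]
(For c' = 0 this reduces to FS = (γ'/γ_sat)·tanφ'/tanβ.)
γ' = 20.0 − 9.81 = 10.19 kN/m³
Numerator = 0.0 + 10.19·3.8·cos²11.5°·tan32.8° = 0.0 + 10.19·3.8·0.9603·0.6445 = 23.963 kPa
Denominator = 20.0·3.8·sin11.5°·cos11.5° = 20.0·3.8·0.1994·0.9799 = 14.848 kPa
FS = 23.963 / 14.848 = 1.614

FS = 1.61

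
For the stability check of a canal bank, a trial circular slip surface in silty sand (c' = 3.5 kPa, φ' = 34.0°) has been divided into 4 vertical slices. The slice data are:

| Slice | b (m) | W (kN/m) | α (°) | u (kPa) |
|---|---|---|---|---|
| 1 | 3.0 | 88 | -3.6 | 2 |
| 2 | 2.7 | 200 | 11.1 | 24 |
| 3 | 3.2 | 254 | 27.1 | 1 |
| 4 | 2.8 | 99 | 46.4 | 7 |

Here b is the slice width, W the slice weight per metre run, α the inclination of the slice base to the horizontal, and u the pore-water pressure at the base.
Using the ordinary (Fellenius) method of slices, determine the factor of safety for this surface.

Ordinary method of slices: FS = Σ[c'·Δl_i + (W_i cosα_i − u_i·Δl_i)·tanφ'] / Σ W_i sinα_i, with Δl_i = b_i / cosα_i.
Slice 1: Δl = 3.0/cos(-3.6°) = 3.006 m; N'_1 = 88·cos(-3.6°) − 2·3.006 = 81.8; c'Δl = 10.52; W sinα = -5.5
Slice 2: Δl = 2.7/cos11.1° = 2.751 m; N'_2 = 200·cos11.1° − 24·2.751 = 130.2; c'Δl = 9.63; W sinα = 38.5
Slice 3: Δl = 3.2/cos27.1° = 3.595 m; N'_3 = 254·cos27.1° − 1·3.595 = 222.5; c'Δl = 12.58; W sinα = 115.7
Slice 4: Δl = 2.8/cos46.4° = 4.060 m; N'_4 = 99·cos46.4° − 7·4.060 = 39.9; c'Δl = 14.21; W sinα = 71.7
Σc'Δl = 46.9 kN/m; ΣN' = 474.4 kN/m; ΣW sinα = 220.4 kN/m
Resisting = 46.9 + 474.4·tan34.0° = 46.9 + 320.0 = 366.9 kN/m
FS = 366.9 / 220.4 = 1.665

FS = 1.67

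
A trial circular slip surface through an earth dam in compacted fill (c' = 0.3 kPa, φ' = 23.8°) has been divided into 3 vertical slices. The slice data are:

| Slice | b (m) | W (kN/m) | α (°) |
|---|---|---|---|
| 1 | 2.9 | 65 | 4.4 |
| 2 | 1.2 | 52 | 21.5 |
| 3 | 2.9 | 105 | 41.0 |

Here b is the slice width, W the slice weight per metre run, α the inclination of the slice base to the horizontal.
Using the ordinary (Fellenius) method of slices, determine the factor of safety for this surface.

Ordinary method of slices: FS = Σ[c'·Δl_i + (W_i cosα_i)·tanφ'] / Σ W_i sinα_i, with Δl_i = b_i / cosα_i.
Slice 1: Δl = 2.9/cos4.4° = 2.909 m; N'_1 = 65·cos4.4° = 64.8; c'Δl = 0.87; W sinα = 5.0
Slice 2: Δl = 1.2/cos21.5° = 1.290 m; N'_2 = 52·cos21.5° = 48.4; c'Δl = 0.39; W sinα = 19.1
Slice 3: Δl = 2.9/cos41.0° = 3.843 m; N'_3 = 105·cos41.0° = 79.2; c'Δl = 1.15; W sinα = 68.9
Σc'Δl = 2.4 kN/m; ΣN' = 192.4 kN/m; ΣW sinα = 92.9 kN/m
Resisting = 2.4 + 192.4·tan23.8° = 2.4 + 84.9 = 87.3 kN/m
FS = 87.3 / 92.9 = 0.939

FS = 0.94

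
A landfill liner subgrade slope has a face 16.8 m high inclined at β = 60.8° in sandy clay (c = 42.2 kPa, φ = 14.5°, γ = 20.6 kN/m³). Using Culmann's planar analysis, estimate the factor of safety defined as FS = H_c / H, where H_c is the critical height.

H_c = (4c/γ) · sinβ cosφ / [1 − cos(β − φ)]
    = (4·42.2/20.6) · sin60.8°·cos14.5° / [1 − cos46.3°]
    = 8.194 · 0.8451 / 0.3091 = 22.40 m
FS = H_c / H = 22.40 / 16.8 = 1.333

FS = 1.33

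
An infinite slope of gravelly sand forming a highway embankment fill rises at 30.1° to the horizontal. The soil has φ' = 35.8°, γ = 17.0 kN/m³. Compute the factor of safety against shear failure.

FS = 1.24

For a dry cohesionless infinite slope the factor of safety is FS = tanφ' / tanβ.
FS = tan35.8° / tan30.1° = 0.7212 / 0.5797 = 1.244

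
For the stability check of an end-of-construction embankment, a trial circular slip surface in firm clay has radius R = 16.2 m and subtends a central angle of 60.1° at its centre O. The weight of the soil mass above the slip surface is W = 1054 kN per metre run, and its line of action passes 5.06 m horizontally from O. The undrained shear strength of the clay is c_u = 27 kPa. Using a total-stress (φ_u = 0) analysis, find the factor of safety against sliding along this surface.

Taking moments about the centre O, the resisting moment is provided by the undrained shear strength acting along the arc:
Arc length L_a = R·θ = 16.2·(60.1°·π/180) = 16.2·1.0489 = 16.99 m
M_R = c_u·L_a·R = 27·16.99·16.2 = 7432.7 kN·m/m
M_D = W·d = 1054·5.06 = 5333.2 kN·m/m
FS = M_R / M_D = 7432.7 / 5333.2 = 1.394

FS = 1.39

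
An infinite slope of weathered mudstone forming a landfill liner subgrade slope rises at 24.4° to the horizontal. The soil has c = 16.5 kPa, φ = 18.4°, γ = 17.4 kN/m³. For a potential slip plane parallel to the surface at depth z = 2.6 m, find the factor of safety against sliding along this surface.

FS = 1.70

For an infinite slope with a slip plane parallel to the surface (no pore pressure): FS = [c + γz cos²β tanφ] / [γz sinβ cosβ].
γz = 17.4·2.6 = 45.24 kN/m²
Numerator = 16.5 + 45.24·cos²24.4°·tan18.4° = 16.5 + 45.24·0.8293·0.3327 = 28.981 kPa
Denominator = 45.24·sin24.4°·cos24.4° = 45.24·0.4131·0.9107 = 17.020 kPa
FS = 28.981 / 17.020 = 1.703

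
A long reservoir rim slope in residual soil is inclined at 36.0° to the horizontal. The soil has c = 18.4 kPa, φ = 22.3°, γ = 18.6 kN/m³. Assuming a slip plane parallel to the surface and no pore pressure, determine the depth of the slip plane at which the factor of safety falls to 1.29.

Setting FS = 1.29 in FS = [c + γz cos²β tanφ] / [γz sinβ cosβ] and solving for z:
z = c / [γ cosβ (FS·sinβ − cosβ·tanφ)]
  = 18.4 / [18.6·cos36.0°·(1.29·sin36.0° − cos36.0°·tan22.3°)]
  = 18.4 / [18.6·0.8090·(1.29·0.5878 − 0.8090·0.4101)]
  = 18.4 / 6.4170 = 2.867 m

z = 2.87 m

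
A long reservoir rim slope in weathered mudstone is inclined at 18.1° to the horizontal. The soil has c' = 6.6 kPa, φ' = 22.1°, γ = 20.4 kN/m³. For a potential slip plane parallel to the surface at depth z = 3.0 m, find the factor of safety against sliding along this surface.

For an infinite slope with a slip plane parallel to the surface (no pore pressure): FS = [c' + γz cos²β tanφ'] / [γz sinβ cosβ].
γz = 20.4·3.0 = 61.20 kN/m²
Numerator = 6.6 + 61.20·cos²18.1°·tan22.1° = 6.6 + 61.20·0.9035·0.4061 = 29.052 kPa
Denominator = 61.20·sin18.1°·cos18.1° = 61.20·0.3107·0.9505 = 18.073 kPa
FS = 29.052 / 18.073 = 1.608

FS = 1.61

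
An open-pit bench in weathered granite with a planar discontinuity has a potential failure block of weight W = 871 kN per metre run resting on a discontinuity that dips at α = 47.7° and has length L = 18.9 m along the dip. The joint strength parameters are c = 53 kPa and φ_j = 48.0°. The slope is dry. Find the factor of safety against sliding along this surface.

Resolving the block weight along and normal to the plane and applying the Mohr–Coulomb strength on the joint:
N' = W cosα = 871·cos47.7° = 586.2 kN/m
Driving force T = W sinα = 871·sin47.7° = 644.2 kN/m
Resisting force R = c·L + N'·tanφ_j = 53·18.9 + 586.2·tan48.0° = 1001.7 + 651.0 = 1652.7 kN/m
FS = R / T = 1652.7 / 644.2 = 2.565

FS = 2.57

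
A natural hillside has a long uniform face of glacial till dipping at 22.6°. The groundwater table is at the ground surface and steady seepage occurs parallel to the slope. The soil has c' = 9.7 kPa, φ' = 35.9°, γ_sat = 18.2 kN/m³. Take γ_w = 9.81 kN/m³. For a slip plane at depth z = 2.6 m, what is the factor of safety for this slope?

With seepage parallel to the slope and the water table at the surface, the effective normal stress on the slip plane uses the buoyant unit weight γ' = γ_sat − γ_w while the driving shear stress uses γ_sat:
FS = [c' + γ' z cos²β tanφ'] / [γ_sat z sinβ cosβ]
γ' = 18.2 − 9.81 = 8.39 kN/m³
Numerator = 9.7 + 8.39·2.6·cos²22.6°·tan35.9° = 9.7 + 8.39·2.6·0.8523·0.7239 = 23.159 kPa
Denominator = 18.2·2.6·sin22.6°·cos22.6° = 18.2·2.6·0.3843·0.9232 = 16.788 kPa
FS = 23.159 / 16.788 = 1.379

FS = 1.38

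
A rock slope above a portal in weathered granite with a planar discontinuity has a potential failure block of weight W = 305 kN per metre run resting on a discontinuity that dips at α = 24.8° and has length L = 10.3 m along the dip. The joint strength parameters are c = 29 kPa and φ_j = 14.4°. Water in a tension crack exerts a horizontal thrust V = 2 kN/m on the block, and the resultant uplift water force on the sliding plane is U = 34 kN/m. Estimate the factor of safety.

Resolving the block weight along and normal to the plane and applying the Mohr–Coulomb strength on the joint:
N' = W cosα − U − V sinα = 305·cos24.8° − 34 − 2·sin24.8° = 242.0 kN/m
Driving force T = W sinα + V cosα = 305·sin24.8° + 2·cos24.8° = 129.7 kN/m
Resisting force R = c·L + N'·tanφ_j = 29·10.3 + 242.0·tan14.4° = 298.7 + 62.1 = 360.8 kN/m
FS = R / T = 360.8 / 129.7 = 2.781

FS = 2.78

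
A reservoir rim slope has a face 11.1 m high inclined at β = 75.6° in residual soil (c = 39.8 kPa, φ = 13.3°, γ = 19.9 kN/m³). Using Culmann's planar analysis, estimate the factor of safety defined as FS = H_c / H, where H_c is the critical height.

H_c = (4c/γ) · sinβ cosφ / [1 − cos(β − φ)]
    = (4·39.8/19.9) · sin75.6°·cos13.3° / [1 − cos62.3°]
    = 8.000 · 0.9426 / 0.5352 = 14.09 m
FS = H_c / H = 14.09 / 11.1 = 1.269

FS = 1.27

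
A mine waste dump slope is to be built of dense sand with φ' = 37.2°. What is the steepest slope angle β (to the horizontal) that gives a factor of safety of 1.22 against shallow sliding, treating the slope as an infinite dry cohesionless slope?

β = 31.9°

For an infinite dry cohesionless slope FS = tanφ'/tanβ, so tanβ = tanφ' / FS.
tanβ = tan37.2° / 1.22 = 0.7590 / 1.22 = 0.6222
β = arctan(0.6222) = 31.89°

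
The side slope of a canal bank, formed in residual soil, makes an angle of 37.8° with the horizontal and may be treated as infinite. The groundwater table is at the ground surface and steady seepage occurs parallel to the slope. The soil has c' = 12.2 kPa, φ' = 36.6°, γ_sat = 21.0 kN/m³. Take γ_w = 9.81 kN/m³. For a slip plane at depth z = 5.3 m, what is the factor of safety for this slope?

FS = 0.74

With seepage parallel to the slope and the water table at the surface, the effective normal stress on the slip plane uses the buoyant unit weight γ' = γ_sat − γ_w while the driving shear stress uses γ_sat:
FS = [c' + γ' z cos²β tanφ'] / [γ_sat z sinβ cosβ]
γ' = 21.0 − 9.81 = 11.19 kN/m³
Numerator = 12.2 + 11.19·5.3·cos²37.8°·tan36.6° = 12.2 + 11.19·5.3·0.6243·0.7427 = 39.699 kPa
Denominator = 21.0·5.3·sin37.8°·cos37.8° = 21.0·5.3·0.6129·0.7902 = 53.902 kPa
FS = 39.699 / 53.902 = 0.737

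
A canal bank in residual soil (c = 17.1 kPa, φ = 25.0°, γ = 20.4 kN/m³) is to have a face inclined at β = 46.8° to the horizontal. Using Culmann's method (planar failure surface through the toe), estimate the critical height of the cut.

Culmann's analysis gives the critical failure plane at α_cr = (β + φ)/2 = (46.8 + 25.0)/2 = 35.9°, and the critical height
H_c = (4c/γ) · sinβ cosφ / [1 − cos(β − φ)]
    = (4·17.1/20.4) · sin46.8°·cos25.0° / [1 − cos(21.8°)]
    = 3.353 · 0.7290·0.9063 / [1 − 0.9285]
    = 3.353 · 0.6607 / 0.0715
    = 30.98 m

H_c = 30.98 m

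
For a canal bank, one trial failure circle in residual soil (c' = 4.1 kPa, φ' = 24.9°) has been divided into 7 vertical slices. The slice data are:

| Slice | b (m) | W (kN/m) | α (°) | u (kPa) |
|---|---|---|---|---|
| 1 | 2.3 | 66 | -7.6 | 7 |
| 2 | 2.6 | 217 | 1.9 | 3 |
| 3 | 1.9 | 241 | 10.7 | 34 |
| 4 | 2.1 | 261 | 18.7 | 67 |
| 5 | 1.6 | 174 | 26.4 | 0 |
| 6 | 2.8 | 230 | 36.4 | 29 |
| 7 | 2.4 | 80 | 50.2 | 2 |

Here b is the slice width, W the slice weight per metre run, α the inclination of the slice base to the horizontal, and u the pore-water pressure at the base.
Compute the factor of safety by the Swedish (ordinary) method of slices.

FS = 1.12

Ordinary method of slices: FS = Σ[c'·Δl_i + (W_i cosα_i − u_i·Δl_i)·tanφ'] / Σ W_i sinα_i, with Δl_i = b_i / cosα_i.
Slice 1: Δl = 2.3/cos(-7.6°) = 2.320 m; N'_1 = 66·cos(-7.6°) − 7·2.320 = 49.2; c'Δl = 9.51; W sinα = -8.7
Slice 2: Δl = 2.6/cos1.9° = 2.601 m; N'_2 = 217·cos1.9° − 3·2.601 = 209.1; c'Δl = 10.67; W sinα = 7.2
Slice 3: Δl = 1.9/cos10.7° = 1.934 m; N'_3 = 241·cos10.7° − 34·1.934 = 171.1; c'Δl = 7.93; W sinα = 44.7
Slice 4: Δl = 2.1/cos18.7° = 2.217 m; N'_4 = 261·cos18.7° − 67·2.217 = 98.7; c'Δl = 9.09; W sinα = 83.7
Slice 5: Δl = 1.6/cos26.4° = 1.786 m; N'_5 = 174·cos26.4° − 0·1.786 = 155.9; c'Δl = 7.32; W sinα = 77.4
Slice 6: Δl = 2.8/cos36.4° = 3.479 m; N'_6 = 230·cos36.4° − 29·3.479 = 84.2; c'Δl = 14.26; W sinα = 136.5
Slice 7: Δl = 2.4/cos50.2° = 3.749 m; N'_7 = 80·cos50.2° − 2·3.749 = 43.7; c'Δl = 15.37; W sinα = 61.5
Σc'Δl = 74.2 kN/m; ΣN' = 811.8 kN/m; ΣW sinα = 402.2 kN/m
Resisting = 74.2 + 811.8·tan24.9° = 74.2 + 376.8 = 451.0 kN/m
FS = 451.0 / 402.2 = 1.121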